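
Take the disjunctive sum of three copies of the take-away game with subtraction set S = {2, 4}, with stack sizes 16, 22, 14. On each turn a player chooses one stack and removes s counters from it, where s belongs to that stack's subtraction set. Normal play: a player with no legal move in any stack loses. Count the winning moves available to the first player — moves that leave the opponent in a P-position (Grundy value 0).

1

All stacks use S = {2, 4}:
G(0) = 0
G(1) = mex{} = 0
G(2) = mex{0} = 1
G(3) = mex{0} = 1
G(4) = mex{1,0} = 2
G(5) = mex{1,0} = 2
G(6) = mex{2,1} = 0
G(7) = mex{2,1} = 0
G(8) = mex{0,2} = 1
G(9) = mex{0,2} = 1
G(10) = mex{1,0} = 2
G(11) = mex{1,0} = 2
G(12) = mex{2,1} = 0
G(13) = mex{2,1} = 0
G(14) = mex{0,2} = 1
G(15) = mex{0,2} = 1
G(16) = mex{1,0} = 2
G(17) = mex{1,0} = 2
G(18) = mex{2,1} = 0
G(19) = mex{2,1} = 0
G(20) = mex{0,2} = 1
G(21) = mex{0,2} = 1
G(22) = mex{1,0} = 2
Stack A: G(16) = 2.
Stack B: G(22) = 2.
Stack C: G(14) = 1.
Combined Grundy value = 2 ⊕ 2 ⊕ 1 = 1.
A winning move leaves total XOR = 0, i.e. changes one component's Grundy value g to g ⊕ X where X is the current total.
Stack A: need g' = 2⊕1 = 3. Options: 16−2→G=1, 16−4→G=0. Hits: 0.
Stack B: need g' = 2⊕1 = 3. Options: 22−2→G=1, 22−4→G=0. Hits: 0.
Stack C: need g' = 1⊕1 = 0. Options: 14−2→G=0, 14−4→G=2. Hits: 1.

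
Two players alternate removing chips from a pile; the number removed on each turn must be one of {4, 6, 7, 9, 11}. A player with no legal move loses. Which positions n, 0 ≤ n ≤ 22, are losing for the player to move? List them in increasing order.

G(0) = 0
G(1) = mex{} = 0
G(2) = mex{} = 0
G(3) = mex{} = 0
G(4) = mex{0} = 1
G(5) = mex{0} = 1
G(6) = mex{0,0} = 1
G(7) = mex{0,0,0} = 1
G(8) = mex{1,0,0} = 2
G(9) = mex{1,0,0,0} = 2
G(10) = mex{1,1,0,0} = 2
G(11) = mex{1,1,1,0,0} = 2
G(12) = mex{2,1,1,0,0} = 3
G(13) = mex{2,1,1,1,0} = 3
G(14) = mex{2,2,1,1,0} = 3
G(15) = mex{2,2,2,1,1} = 0
G(16) = mex{3,2,2,1,1} = 0
G(17) = mex{3,2,2,2,1} = 0
G(18) = mex{3,3,2,2,1} = 0
G(19) = mex{0,3,3,2,2} = 1
G(20) = mex{0,3,3,2,2} = 1
G(21) = mex{0,0,3,3,2} = 1
G(22) = mex{0,0,0,3,2} = 1
P-positions are exactly the n with G(n) = 0.

0, 1, 2, 3, 15, 16, 17, 18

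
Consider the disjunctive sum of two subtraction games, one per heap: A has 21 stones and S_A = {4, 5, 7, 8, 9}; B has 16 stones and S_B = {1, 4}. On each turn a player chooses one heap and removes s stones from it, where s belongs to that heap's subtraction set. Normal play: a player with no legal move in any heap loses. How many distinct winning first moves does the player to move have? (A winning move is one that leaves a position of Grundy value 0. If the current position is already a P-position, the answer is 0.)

Heap A, S = {4, 5, 7, 8, 9}:
G(0) = 0
G(1) = mex{} = 0
G(2) = mex{} = 0
G(3) = mex{} = 0
G(4) = mex{0} = 1
G(5) = mex{0,0} = 1
G(6) = mex{0,0} = 1
G(7) = mex{0,0,0} = 1
G(8) = mex{1,0,0,0} = 2
G(9) = mex{1,1,0,0,0} = 2
G(10) = mex{1,1,0,0,0} = 2
G(11) = mex{1,1,1,0,0} = 2
G(12) = mex{2,1,1,1,0} = 3
G(13) = mex{2,2,1,1,1} = 0
G(14) = mex{2,2,1,1,1} = 0
G(15) = mex{2,2,2,1,1} = 0
G(16) = mex{3,2,2,2,1} = 0
G(17) = mex{0,3,2,2,2} = 1
G(18) = mex{0,0,2,2,2} = 1
G(19) = mex{0,0,3,2,2} = 1
G(20) = mex{0,0,0,3,2} = 1
G(21) = mex{1,0,0,0,3} = 2
G_A(21) = 2.
Heap B, S = {1, 4}:
G(0) = 0
G(1) = mex{0} = 1
G(2) = mex{1} = 0
G(3) = mex{0} = 1
G(4) = mex{1,0} = 2
G(5) = mex{2,1} = 0
G(6) = mex{0,0} = 1
G(7) = mex{1,1} = 0
G(8) = mex{0,2} = 1
G(9) = mex{1,0} = 2
G(10) = mex{2,1} = 0
G(11) = mex{0,0} = 1
G(12) = mex{1,1} = 0
G(13) = mex{0,2} = 1
G(14) = mex{1,0} = 2
G(15) = mex{2,1} = 0
G(16) = mex{0,0} = 1
G_B(16) = 1.
Combined Grundy value = 2 ⊕ 1 = 3.
A winning move leaves total XOR = 0, i.e. changes one component's Grundy value g to g ⊕ X where X is the current total.
Heap A: need g' = 2⊕3 = 1. Options: 21−4→G=1, 21−5→G=0, 21−7→G=0, 21−8→G=0, 21−9→G=3. Hits: 1.
Heap B: need g' = 1⊕3 = 2. Options: 16−1→G=0, 16−4→G=0. Hits: 0.

1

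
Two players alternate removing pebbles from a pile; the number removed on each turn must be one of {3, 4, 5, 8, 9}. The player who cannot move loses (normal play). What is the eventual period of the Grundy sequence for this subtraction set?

n :  0  1  2  3  4  5  6  7  8  9 10 11 12 13 14 15 16 17 18 19 20 21 22 23 24 25
G :  0  0  0  1  1  1  2  2  2  3  3  3  0  0  0  1  1  1  2  2  2  3  3  3  0  0
G(n+12) = G(n) holds for n = 0,…,8 (a full window of length max(S) = 9), so the sequence is purely periodic with period 12.

12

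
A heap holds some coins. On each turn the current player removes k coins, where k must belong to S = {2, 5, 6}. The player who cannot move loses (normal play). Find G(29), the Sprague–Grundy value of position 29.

3

G(0) = 0
G(1) = mex{} = 0
G(2) = mex{0} = 1
G(3) = mex{0} = 1
G(4) = mex{1} = 0
G(5) = mex{1,0} = 2
G(6) = mex{0,0,0} = 1
G(7) = mex{2,1,0} = 3
G(8) = mex{1,1,1} = 0
G(9) = mex{3,0,1} = 2
G(10) = mex{0,2,0} = 1
G(11) = mex{2,1,2} = 0
G(12) = mex{1,3,1} = 0
G(13) = mex{0,0,3} = 1
G(14) = mex{0,2,0} = 1
G(15) = mex{1,1,2} = 0
G(16) = mex{1,0,1} = 2
G(17) = mex{0,0,0} = 1
G(18) = mex{2,1,0} = 3
G(19) = mex{1,1,1} = 0
G(20) = mex{3,0,1} = 2
G(21) = mex{0,2,0} = 1
G(22) = mex{2,1,2} = 0
G(23) = mex{1,3,1} = 0
G(24) = mex{0,0,3} = 1
G(25) = mex{0,2,0} = 1
G(26) = mex{1,1,2} = 0
G(27) = mex{1,0,1} = 2
G(28) = mex{0,0,0} = 1
G(29) = mex{2,1,0} = 3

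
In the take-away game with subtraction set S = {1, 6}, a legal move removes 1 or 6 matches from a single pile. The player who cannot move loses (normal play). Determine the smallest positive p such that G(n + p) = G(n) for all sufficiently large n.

7

G(0) = 0
G(1) = mex{0} = 1
G(2) = mex{1} = 0
G(3) = mex{0} = 1
G(4) = mex{1} = 0
G(5) = mex{0} = 1
G(6) = mex{1,0} = 2
G(7) = mex{2,1} = 0
G(8) = mex{0,0} = 1
G(9) = mex{1,1} = 0
G(10) = mex{0,0} = 1
G(11) = mex{1,1} = 0
G(12) = mex{0,2} = 1
G(13) = mex{1,0} = 2
G(14) = mex{2,1} = 0
G(15) = mex{0,0} = 1
G(n+7) = G(n) holds for n = 0,…,5 (a full window of length max(S) = 6), so the sequence is purely periodic with period 7.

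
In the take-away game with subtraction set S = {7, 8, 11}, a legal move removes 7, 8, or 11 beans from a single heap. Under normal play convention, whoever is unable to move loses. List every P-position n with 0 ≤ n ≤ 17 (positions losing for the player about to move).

0, 1, 2, 3, 4, 5, 6

n :  0  1  2  3  4  5  6  7  8  9 10 11 12 13 14 15 16 17
G :  0  0  0  0  0  0  0  1  1  1  1  1  1  1  2  2  2  2
P-positions are exactly the n with G(n) = 0.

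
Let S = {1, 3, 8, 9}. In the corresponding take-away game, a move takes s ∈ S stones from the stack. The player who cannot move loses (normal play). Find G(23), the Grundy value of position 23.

1

n :  0  1  2  3  4  5  6  7  8  9 10 11 12 13 14 15 16 17 18 19 20 21 22 23
G :  0  1  0  1  0  1  0  1  2  3  2  3  2  3  2  3  0  1  0  1  0  1  0  1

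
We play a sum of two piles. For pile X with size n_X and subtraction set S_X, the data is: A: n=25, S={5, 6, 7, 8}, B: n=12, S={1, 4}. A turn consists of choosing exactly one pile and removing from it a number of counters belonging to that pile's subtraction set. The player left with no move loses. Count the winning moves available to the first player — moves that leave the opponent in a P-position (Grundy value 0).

1

Pile A, S = {5, 6, 7, 8}:
n :  0  1  2  3  4  5  6  7  8  9 10 11 12 13 14 15 16 17 18 19 20 21 22 23 24 25
G :  0  0  0  0  0  1  1  1  1  1  2  2  2  0  0  0  0  0  1  1  1  1  1  2  2  2
G_A(25) = 2.
Pile B, S = {1, 4}:
n :  0  1  2  3  4  5  6  7  8  9 10 11 12
G :  0  1  0  1  2  0  1  0  1  2  0  1  0
G_B(12) = 0.
Combined Grundy value = 2 ⊕ 0 = 2.
A winning move leaves total XOR = 0, i.e. changes one component's Grundy value g to g ⊕ X where X is the current total.
Pile A: need g' = 2⊕2 = 0. Options: 25−5→G=1, 25−6→G=1, 25−7→G=1, 25−8→G=0. Hits: 1.
Pile B: need g' = 0⊕2 = 2. Options: 12−1→G=1, 12−4→G=1. Hits: 0.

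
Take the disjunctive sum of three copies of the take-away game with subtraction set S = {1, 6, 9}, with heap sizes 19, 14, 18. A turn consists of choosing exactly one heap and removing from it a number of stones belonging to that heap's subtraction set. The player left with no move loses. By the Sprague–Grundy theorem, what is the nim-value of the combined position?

1

All heaps use S = {1, 6, 9}:
G(0) = 0
G(1) = mex{0} = 1
G(2) = mex{1} = 0
G(3) = mex{0} = 1
G(4) = mex{1} = 0
G(5) = mex{0} = 1
G(6) = mex{1,0} = 2
G(7) = mex{2,1} = 0
G(8) = mex{0,0} = 1
G(9) = mex{1,1,0} = 2
G(10) = mex{2,0,1} = 3
G(11) = mex{3,1,0} = 2
G(12) = mex{2,2,1} = 0
G(13) = mex{0,0,0} = 1
G(14) = mex{1,1,1} = 0
G(15) = mex{0,2,2} = 1
G(16) = mex{1,3,0} = 2
G(17) = mex{2,2,1} = 0
G(18) = mex{0,0,2} = 1
G(19) = mex{1,1,3} = 0
Heap A: G(19) = 0.
Heap B: G(14) = 0.
Heap C: G(18) = 1.
Combined Grundy value = 0 ⊕ 0 ⊕ 1 = 1.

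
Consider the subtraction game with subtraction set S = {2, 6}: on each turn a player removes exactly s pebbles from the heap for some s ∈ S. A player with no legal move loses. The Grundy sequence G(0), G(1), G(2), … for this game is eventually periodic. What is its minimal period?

G(0) = 0
G(1) = mex{} = 0
G(2) = mex{0} = 1
G(3) = mex{0} = 1
G(4) = mex{1} = 0
G(5) = mex{1} = 0
G(6) = mex{0,0} = 1
G(7) = mex{0,0} = 1
G(8) = mex{1,1} = 0
G(9) = mex{1,1} = 0
G(10) = mex{0,0} = 1
G(11) = mex{0,0} = 1
G(12) = mex{1,1} = 0
G(13) = mex{1,1} = 0
G(14) = mex{0,0} = 1
G(n+4) = G(n) holds for n = 0,…,5 (a full window of length max(S) = 6), so the sequence is purely periodic with period 4.

4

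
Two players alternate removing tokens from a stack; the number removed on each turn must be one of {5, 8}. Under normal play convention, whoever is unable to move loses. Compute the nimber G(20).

n :  0  1  2  3  4  5  6  7  8  9 10 11 12 13 14 15 16 17 18 19 20
G :  0  0  0  0  0  1  1  1  1  1  2  2  2  0  0  0  0  0  1  1  1

1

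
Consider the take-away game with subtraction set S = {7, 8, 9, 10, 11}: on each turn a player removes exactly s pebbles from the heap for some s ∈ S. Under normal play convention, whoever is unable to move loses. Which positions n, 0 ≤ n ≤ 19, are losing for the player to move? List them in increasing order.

0, 1, 2, 3, 4, 5, 6, 18, 19

n :  0  1  2  3  4  5  6  7  8  9 10 11 12 13 14 15 16 17 18 19
G :  0  0  0  0  0  0  0  1  1  1  1  1  1  1  2  2  2  2  0  0
P-positions are exactly the n with G(n) = 0.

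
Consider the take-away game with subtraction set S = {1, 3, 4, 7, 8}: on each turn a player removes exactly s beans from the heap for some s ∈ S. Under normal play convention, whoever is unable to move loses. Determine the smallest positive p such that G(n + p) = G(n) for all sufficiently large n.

n :  0  1  2  3  4  5  6  7  8  9 10 11 12 13 14 15 16 17 18 19 20 21 22 23
G :  0  1  0  1  2  3  2  3  4  5  4  0  1  0  1  2  3  2  3  4  5  4  0  1
G(n+11) = G(n) holds for n = 0,…,7 (a full window of length max(S) = 8), so the sequence is purely periodic with period 11.

11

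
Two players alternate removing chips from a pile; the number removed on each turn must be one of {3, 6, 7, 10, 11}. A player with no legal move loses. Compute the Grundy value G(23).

3

G(0) = 0
G(1) = mex{} = 0
G(2) = mex{} = 0
G(3) = mex{0} = 1
G(4) = mex{0} = 1
G(5) = mex{0} = 1
G(6) = mex{1,0} = 2
G(7) = mex{1,0,0} = 2
G(8) = mex{1,0,0} = 2
G(9) = mex{2,1,0} = 3
G(10) = mex{2,1,1,0} = 3
G(11) = mex{2,1,1,0,0} = 3
G(12) = mex{3,2,1,0,0} = 4
G(13) = mex{3,2,2,1,0} = 4
G(14) = mex{3,2,2,1,1} = 0
G(15) = mex{4,3,2,1,1} = 0
G(16) = mex{4,3,3,2,1} = 0
G(17) = mex{0,3,3,2,2} = 1
G(18) = mex{0,4,3,2,2} = 1
G(19) = mex{0,4,4,3,2} = 1
G(20) = mex{1,0,4,3,3} = 2
G(21) = mex{1,0,0,3,3} = 2
G(22) = mex{1,0,0,4,3} = 2
G(23) = mex{2,1,0,4,4} = 3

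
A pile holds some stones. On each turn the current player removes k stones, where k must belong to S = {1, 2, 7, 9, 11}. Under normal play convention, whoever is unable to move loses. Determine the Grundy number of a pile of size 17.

1

G(0) = 0
G(1) = mex{0} = 1
G(2) = mex{1,0} = 2
G(3) = mex{2,1} = 0
G(4) = mex{0,2} = 1
G(5) = mex{1,0} = 2
G(6) = mex{2,1} = 0
G(7) = mex{0,2,0} = 1
G(8) = mex{1,0,1} = 2
G(9) = mex{2,1,2,0} = 3
G(10) = mex{3,2,0,1} = 4
G(11) = mex{4,3,1,2,0} = 5
G(12) = mex{5,4,2,0,1} = 3
G(13) = mex{3,5,0,1,2} = 4
G(14) = mex{4,3,1,2,0} = 5
G(15) = mex{5,4,2,0,1} = 3
G(16) = mex{3,5,3,1,2} = 0
G(17) = mex{0,3,4,2,0} = 1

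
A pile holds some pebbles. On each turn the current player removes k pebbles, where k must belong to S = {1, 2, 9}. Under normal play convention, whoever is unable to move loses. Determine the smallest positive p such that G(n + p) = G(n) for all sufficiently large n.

10

G(0) = 0
G(1) = mex{0} = 1
G(2) = mex{1,0} = 2
G(3) = mex{2,1} = 0
G(4) = mex{0,2} = 1
G(5) = mex{1,0} = 2
G(6) = mex{2,1} = 0
G(7) = mex{0,2} = 1
G(8) = mex{1,0} = 2
G(9) = mex{2,1,0} = 3
G(10) = mex{3,2,1} = 0
G(11) = mex{0,3,2} = 1
G(12) = mex{1,0,0} = 2
G(13) = mex{2,1,1} = 0
G(14) = mex{0,2,2} = 1
G(15) = mex{1,0,0} = 2
G(16) = mex{2,1,1} = 0
G(17) = mex{0,2,2} = 1
G(18) = mex{1,0,3} = 2
G(19) = mex{2,1,0} = 3
G(20) = mex{3,2,1} = 0
G(21) = mex{0,3,2} = 1
G(n+10) = G(n) holds for n = 0,…,8 (a full window of length max(S) = 9), so the sequence is purely periodic with period 10.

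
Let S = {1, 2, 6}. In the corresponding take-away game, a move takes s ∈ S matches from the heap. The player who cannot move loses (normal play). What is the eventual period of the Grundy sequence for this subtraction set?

7

n :  0  1  2  3  4  5  6  7  8  9 10 11 12 13 14 15
G :  0  1  2  0  1  2  3  0  1  2  0  1  2  3  0  1
G(n+7) = G(n) holds for n = 0,…,5 (a full window of length max(S) = 6), so the sequence is purely periodic with period 7.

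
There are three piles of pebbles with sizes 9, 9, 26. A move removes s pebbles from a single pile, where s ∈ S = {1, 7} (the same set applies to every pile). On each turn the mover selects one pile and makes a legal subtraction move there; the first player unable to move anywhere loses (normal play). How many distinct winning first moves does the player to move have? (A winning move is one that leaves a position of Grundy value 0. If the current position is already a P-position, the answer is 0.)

All piles use S = {1, 7}:
n :  0  1  2  3  4  5  6  7  8  9 10 11 12 13 14 15 16 17 18 19 20 21 22 23 24 25 26
G :  0  1  0  1  0  1  0  1  0  1  0  1  0  1  0  1  0  1  0  1  0  1  0  1  0  1  0
Pile A: G(9) = 1.
Pile B: G(9) = 1.
Pile C: G(26) = 0.
Combined Grundy value = 1 ⊕ 1 ⊕ 0 = 0.
A winning move leaves total XOR = 0, i.e. changes one component's Grundy value g to g ⊕ X where X is the current total.
Pile A: target g' = 1⊕0 = 1, but every legal move changes the Grundy value (mex property), so 0 moves.
Pile B: target g' = 1⊕0 = 1, but every legal move changes the Grundy value (mex property), so 0 moves.
Pile C: target g' = 0⊕0 = 0, but every legal move changes the Grundy value (mex property), so 0 moves.

0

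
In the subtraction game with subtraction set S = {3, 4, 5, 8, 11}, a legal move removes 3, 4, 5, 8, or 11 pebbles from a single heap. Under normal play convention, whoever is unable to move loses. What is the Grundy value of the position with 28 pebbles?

G(0) = 0
G(1) = mex{} = 0
G(2) = mex{} = 0
G(3) = mex{0} = 1
G(4) = mex{0,0} = 1
G(5) = mex{0,0,0} = 1
G(6) = mex{1,0,0} = 2
G(7) = mex{1,1,0} = 2
G(8) = mex{1,1,1,0} = 2
G(9) = mex{2,1,1,0} = 3
G(10) = mex{2,2,1,0} = 3
G(11) = mex{2,2,2,1,0} = 3
G(12) = mex{3,2,2,1,0} = 4
G(13) = mex{3,3,2,1,0} = 4
G(14) = mex{3,3,3,2,1} = 0
G(15) = mex{4,3,3,2,1} = 0
G(16) = mex{4,4,3,2,1} = 0
G(17) = mex{0,4,4,3,2} = 1
G(18) = mex{0,0,4,3,2} = 1
G(19) = mex{0,0,0,3,2} = 1
G(20) = mex{1,0,0,4,3} = 2
G(21) = mex{1,1,0,4,3} = 2
G(22) = mex{1,1,1,0,3} = 2
G(23) = mex{2,1,1,0,4} = 3
G(24) = mex{2,2,1,0,4} = 3
G(25) = mex{2,2,2,1,0} = 3
G(26) = mex{3,2,2,1,0} = 4
G(27) = mex{3,3,2,1,0} = 4
G(28) = mex{3,3,3,2,1} = 0

0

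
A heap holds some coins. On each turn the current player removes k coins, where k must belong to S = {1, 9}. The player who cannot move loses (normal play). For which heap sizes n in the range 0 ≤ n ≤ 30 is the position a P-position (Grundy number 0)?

0, 2, 4, 6, 8, 10, 12, 14, 16, 18, 20, 22, 24, 26, 28, 30

n :  0  1  2  3  4  5  6  7  8  9 10 11 12 13 14 15 16 17 18 19 20 21 22 23 24 25 26 27 28 29 30
G :  0  1  0  1  0  1  0  1  0  1  0  1  0  1  0  1  0  1  0  1  0  1  0  1  0  1  0  1  0  1  0
P-positions are exactly the n with G(n) = 0.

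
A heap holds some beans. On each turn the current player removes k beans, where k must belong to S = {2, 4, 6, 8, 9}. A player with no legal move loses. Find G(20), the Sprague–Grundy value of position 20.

4

G(0) = 0
G(1) = mex{} = 0
G(2) = mex{0} = 1
G(3) = mex{0} = 1
G(4) = mex{1,0} = 2
G(5) = mex{1,0} = 2
G(6) = mex{2,1,0} = 3
G(7) = mex{2,1,0} = 3
G(8) = mex{3,2,1,0} = 4
G(9) = mex{3,2,1,0,0} = 4
G(10) = mex{4,3,2,1,0} = 5
G(11) = mex{4,3,2,1,1} = 0
G(12) = mex{5,4,3,2,1} = 0
G(13) = mex{0,4,3,2,2} = 1
G(14) = mex{0,5,4,3,2} = 1
G(15) = mex{1,0,4,3,3} = 2
G(16) = mex{1,0,5,4,3} = 2
G(17) = mex{2,1,0,4,4} = 3
G(18) = mex{2,1,0,5,4} = 3
G(19) = mex{3,2,1,0,5} = 4
G(20) = mex{3,2,1,0,0} = 4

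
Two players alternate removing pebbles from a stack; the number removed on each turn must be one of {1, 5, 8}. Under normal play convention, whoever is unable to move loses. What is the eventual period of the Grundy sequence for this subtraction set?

G(0) = 0
G(1) = mex{0} = 1
G(2) = mex{1} = 0
G(3) = mex{0} = 1
G(4) = mex{1} = 0
G(5) = mex{0,0} = 1
G(6) = mex{1,1} = 0
G(7) = mex{0,0} = 1
G(8) = mex{1,1,0} = 2
G(9) = mex{2,0,1} = 3
G(10) = mex{3,1,0} = 2
G(11) = mex{2,0,1} = 3
G(12) = mex{3,1,0} = 2
G(13) = mex{2,2,1} = 0
G(14) = mex{0,3,0} = 1
G(15) = mex{1,2,1} = 0
G(16) = mex{0,3,2} = 1
G(17) = mex{1,2,3} = 0
G(18) = mex{0,0,2} = 1
G(19) = mex{1,1,3} = 0
G(20) = mex{0,0,2} = 1
G(21) = mex{1,1,0} = 2
G(22) = mex{2,0,1} = 3
G(23) = mex{3,1,0} = 2
G(24) = mex{2,0,1} = 3
G(25) = mex{3,1,0} = 2
G(26) = mex{2,2,1} = 0
G(27) = mex{0,3,0} = 1
G(n+13) = G(n) holds for n = 0,…,7 (a full window of length max(S) = 8), so the sequence is purely periodic with period 13.

13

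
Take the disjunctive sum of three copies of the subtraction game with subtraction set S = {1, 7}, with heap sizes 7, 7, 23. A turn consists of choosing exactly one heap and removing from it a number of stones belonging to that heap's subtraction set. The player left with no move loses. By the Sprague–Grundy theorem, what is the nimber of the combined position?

1

All heaps use S = {1, 7}:
G(0) = 0
G(1) = mex{0} = 1
G(2) = mex{1} = 0
G(3) = mex{0} = 1
G(4) = mex{1} = 0
G(5) = mex{0} = 1
G(6) = mex{1} = 0
G(7) = mex{0,0} = 1
G(8) = mex{1,1} = 0
G(9) = mex{0,0} = 1
G(10) = mex{1,1} = 0
G(11) = mex{0,0} = 1
G(12) = mex{1,1} = 0
G(13) = mex{0,0} = 1
G(14) = mex{1,1} = 0
G(15) = mex{0,0} = 1
G(16) = mex{1,1} = 0
G(17) = mex{0,0} = 1
G(18) = mex{1,1} = 0
G(19) = mex{0,0} = 1
G(20) = mex{1,1} = 0
G(21) = mex{0,0} = 1
G(22) = mex{1,1} = 0
G(23) = mex{0,0} = 1
Heap A: G(7) = 1.
Heap B: G(7) = 1.
Heap C: G(23) = 1.
Combined Grundy value = 1 ⊕ 1 ⊕ 1 = 1.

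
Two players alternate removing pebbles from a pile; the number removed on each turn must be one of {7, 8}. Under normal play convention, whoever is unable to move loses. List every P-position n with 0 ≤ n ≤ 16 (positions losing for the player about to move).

0, 1, 2, 3, 4, 5, 6, 15, 16

G(0) = 0
G(1) = mex{} = 0
G(2) = mex{} = 0
G(3) = mex{} = 0
G(4) = mex{} = 0
G(5) = mex{} = 0
G(6) = mex{} = 0
G(7) = mex{0} = 1
G(8) = mex{0,0} = 1
G(9) = mex{0,0} = 1
G(10) = mex{0,0} = 1
G(11) = mex{0,0} = 1
G(12) = mex{0,0} = 1
G(13) = mex{0,0} = 1
G(14) = mex{1,0} = 2
G(15) = mex{1,1} = 0
G(16) = mex{1,1} = 0
P-positions are exactly the n with G(n) = 0.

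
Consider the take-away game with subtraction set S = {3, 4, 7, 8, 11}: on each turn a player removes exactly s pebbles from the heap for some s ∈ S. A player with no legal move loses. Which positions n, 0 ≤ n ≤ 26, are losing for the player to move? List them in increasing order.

0, 1, 2, 14, 15, 16

G(0) = 0
G(1) = mex{} = 0
G(2) = mex{} = 0
G(3) = mex{0} = 1
G(4) = mex{0,0} = 1
G(5) = mex{0,0} = 1
G(6) = mex{1,0} = 2
G(7) = mex{1,1,0} = 2
G(8) = mex{1,1,0,0} = 2
G(9) = mex{2,1,0,0} = 3
G(10) = mex{2,2,1,0} = 3
G(11) = mex{2,2,1,1,0} = 3
G(12) = mex{3,2,1,1,0} = 4
G(13) = mex{3,3,2,1,0} = 4
G(14) = mex{3,3,2,2,1} = 0
G(15) = mex{4,3,2,2,1} = 0
G(16) = mex{4,4,3,2,1} = 0
G(17) = mex{0,4,3,3,2} = 1
G(18) = mex{0,0,3,3,2} = 1
G(19) = mex{0,0,4,3,2} = 1
G(20) = mex{1,0,4,4,3} = 2
G(21) = mex{1,1,0,4,3} = 2
G(22) = mex{1,1,0,0,3} = 2
G(23) = mex{2,1,0,0,4} = 3
G(24) = mex{2,2,1,0,4} = 3
G(25) = mex{2,2,1,1,0} = 3
G(26) = mex{3,2,1,1,0} = 4
P-positions are exactly the n with G(n) = 0.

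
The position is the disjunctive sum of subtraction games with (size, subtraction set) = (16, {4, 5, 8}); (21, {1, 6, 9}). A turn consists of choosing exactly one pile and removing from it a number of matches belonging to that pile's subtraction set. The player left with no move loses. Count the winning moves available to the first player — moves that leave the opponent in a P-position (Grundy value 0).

4

Pile A, S = {4, 5, 8}:
n :  0  1  2  3  4  5  6  7  8  9 10 11 12 13 14 15 16
G :  0  0  0  0  1  1  1  1  2  2  2  2  0  0  0  0  1
G_A(16) = 1.
Pile B, S = {1, 6, 9}:
G(0) = 0
G(1) = mex{0} = 1
G(2) = mex{1} = 0
G(3) = mex{0} = 1
G(4) = mex{1} = 0
G(5) = mex{0} = 1
G(6) = mex{1,0} = 2
G(7) = mex{2,1} = 0
G(8) = mex{0,0} = 1
G(9) = mex{1,1,0} = 2
G(10) = mex{2,0,1} = 3
G(11) = mex{3,1,0} = 2
G(12) = mex{2,2,1} = 0
G(13) = mex{0,0,0} = 1
G(14) = mex{1,1,1} = 0
G(15) = mex{0,2,2} = 1
G(16) = mex{1,3,0} = 2
G(17) = mex{2,2,1} = 0
G(18) = mex{0,0,2} = 1
G(19) = mex{1,1,3} = 0
G(20) = mex{0,0,2} = 1
G(21) = mex{1,1,0} = 2
G_B(21) = 2.
Combined Grundy value = 1 ⊕ 2 = 3.
A winning move leaves total XOR = 0, i.e. changes one component's Grundy value g to g ⊕ X where X is the current total.
Pile A: need g' = 1⊕3 = 2. Options: 16−4→G=0, 16−5→G=2, 16−8→G=2. Hits: 2.
Pile B: need g' = 2⊕3 = 1. Options: 21−1→G=1, 21−6→G=1, 21−9→G=0. Hits: 2.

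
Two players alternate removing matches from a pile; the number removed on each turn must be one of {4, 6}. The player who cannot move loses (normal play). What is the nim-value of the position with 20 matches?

0

G(0) = 0
G(1) = mex{} = 0
G(2) = mex{} = 0
G(3) = mex{} = 0
G(4) = mex{0} = 1
G(5) = mex{0} = 1
G(6) = mex{0,0} = 1
G(7) = mex{0,0} = 1
G(8) = mex{1,0} = 2
G(9) = mex{1,0} = 2
G(10) = mex{1,1} = 0
G(11) = mex{1,1} = 0
G(12) = mex{2,1} = 0
G(13) = mex{2,1} = 0
G(14) = mex{0,2} = 1
G(15) = mex{0,2} = 1
G(16) = mex{0,0} = 1
G(17) = mex{0,0} = 1
G(18) = mex{1,0} = 2
G(19) = mex{1,0} = 2
G(20) = mex{1,1} = 0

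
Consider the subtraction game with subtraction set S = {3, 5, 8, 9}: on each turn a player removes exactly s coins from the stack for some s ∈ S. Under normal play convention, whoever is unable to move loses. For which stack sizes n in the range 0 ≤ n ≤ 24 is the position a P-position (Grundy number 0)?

n :  0  1  2  3  4  5  6  7  8  9 10 11 12 13 14 15 16 17 18 19 20 21 22 23 24
G :  0  0  0  1  1  1  2  2  2  3  3  3  0  0  0  1  1  1  2  2  2  3  3  3  0
P-positions are exactly the n with G(n) = 0.

0, 1, 2, 12, 13, 14, 24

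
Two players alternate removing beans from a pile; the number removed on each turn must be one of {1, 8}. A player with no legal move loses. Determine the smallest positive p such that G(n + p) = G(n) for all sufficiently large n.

9

G(0) = 0
G(1) = mex{0} = 1
G(2) = mex{1} = 0
G(3) = mex{0} = 1
G(4) = mex{1} = 0
G(5) = mex{0} = 1
G(6) = mex{1} = 0
G(7) = mex{0} = 1
G(8) = mex{1,0} = 2
G(9) = mex{2,1} = 0
G(10) = mex{0,0} = 1
G(11) = mex{1,1} = 0
G(12) = mex{0,0} = 1
G(13) = mex{1,1} = 0
G(14) = mex{0,0} = 1
G(15) = mex{1,1} = 0
G(16) = mex{0,2} = 1
G(17) = mex{1,0} = 2
G(18) = mex{2,1} = 0
G(19) = mex{0,0} = 1
G(n+9) = G(n) holds for n = 0,…,7 (a full window of length max(S) = 8), so the sequence is purely periodic with period 9.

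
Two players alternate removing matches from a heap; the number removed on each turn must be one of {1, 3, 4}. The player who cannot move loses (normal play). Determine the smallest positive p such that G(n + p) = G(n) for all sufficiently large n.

n :  0  1  2  3  4  5  6  7  8  9 10 11 12 13 14 15
G :  0  1  0  1  2  3  2  0  1  0  1  2  3  2  0  1
G(n+7) = G(n) holds for n = 0,…,3 (a full window of length max(S) = 4), so the sequence is purely periodic with period 7.

7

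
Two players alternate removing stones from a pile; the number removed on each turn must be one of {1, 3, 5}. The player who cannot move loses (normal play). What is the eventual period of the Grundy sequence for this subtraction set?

2

n :  0  1  2  3  4  5  6  7  8  9 10 11 12 13 14
G :  0  1  0  1  0  1  0  1  0  1  0  1  0  1  0
G(n+2) = G(n) holds for n = 0,…,4 (a full window of length max(S) = 5), so the sequence is purely periodic with period 2.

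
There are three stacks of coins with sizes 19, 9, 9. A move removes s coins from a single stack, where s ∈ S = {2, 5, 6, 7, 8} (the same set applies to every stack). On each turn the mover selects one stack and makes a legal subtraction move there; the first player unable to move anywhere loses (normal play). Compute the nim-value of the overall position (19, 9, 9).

All stacks use S = {2, 5, 6, 7, 8}:
G(0) = 0
G(1) = mex{} = 0
G(2) = mex{0} = 1
G(3) = mex{0} = 1
G(4) = mex{1} = 0
G(5) = mex{1,0} = 2
G(6) = mex{0,0,0} = 1
G(7) = mex{2,1,0,0} = 3
G(8) = mex{1,1,1,0,0} = 2
G(9) = mex{3,0,1,1,0} = 2
G(10) = mex{2,2,0,1,1} = 3
G(11) = mex{2,1,2,0,1} = 3
G(12) = mex{3,3,1,2,0} = 4
G(13) = mex{3,2,3,1,2} = 0
G(14) = mex{4,2,2,3,1} = 0
G(15) = mex{0,3,2,2,3} = 1
G(16) = mex{0,3,3,2,2} = 1
G(17) = mex{1,4,3,3,2} = 0
G(18) = mex{1,0,4,3,3} = 2
G(19) = mex{0,0,0,4,3} = 1
Stack A: G(19) = 1.
Stack B: G(9) = 2.
Stack C: G(9) = 2.
Combined Grundy value = 1 ⊕ 2 ⊕ 2 = 1.

1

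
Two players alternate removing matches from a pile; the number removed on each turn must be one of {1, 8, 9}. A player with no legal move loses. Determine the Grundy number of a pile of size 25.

3

G(0) = 0
G(1) = mex{0} = 1
G(2) = mex{1} = 0
G(3) = mex{0} = 1
G(4) = mex{1} = 0
G(5) = mex{0} = 1
G(6) = mex{1} = 0
G(7) = mex{0} = 1
G(8) = mex{1,0} = 2
G(9) = mex{2,1,0} = 3
G(10) = mex{3,0,1} = 2
G(11) = mex{2,1,0} = 3
G(12) = mex{3,0,1} = 2
G(13) = mex{2,1,0} = 3
G(14) = mex{3,0,1} = 2
G(15) = mex{2,1,0} = 3
G(16) = mex{3,2,1} = 0
G(17) = mex{0,3,2} = 1
G(18) = mex{1,2,3} = 0
G(19) = mex{0,3,2} = 1
G(20) = mex{1,2,3} = 0
G(21) = mex{0,3,2} = 1
G(22) = mex{1,2,3} = 0
G(23) = mex{0,3,2} = 1
G(24) = mex{1,0,3} = 2
G(25) = mex{2,1,0} = 3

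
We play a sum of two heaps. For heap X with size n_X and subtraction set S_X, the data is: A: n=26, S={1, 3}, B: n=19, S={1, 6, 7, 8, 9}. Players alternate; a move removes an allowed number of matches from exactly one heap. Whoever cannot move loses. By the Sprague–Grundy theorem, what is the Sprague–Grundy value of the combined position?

1

Heap A, S = {1, 3}:
G(0) = 0
G(1) = mex{0} = 1
G(2) = mex{1} = 0
G(3) = mex{0,0} = 1
G(4) = mex{1,1} = 0
G(5) = mex{0,0} = 1
G(6) = mex{1,1} = 0
G(7) = mex{0,0} = 1
G(8) = mex{1,1} = 0
G(9) = mex{0,0} = 1
G(10) = mex{1,1} = 0
G(11) = mex{0,0} = 1
G(12) = mex{1,1} = 0
G(13) = mex{0,0} = 1
G(14) = mex{1,1} = 0
G(15) = mex{0,0} = 1
G(16) = mex{1,1} = 0
G(17) = mex{0,0} = 1
G(18) = mex{1,1} = 0
G(19) = mex{0,0} = 1
G(20) = mex{1,1} = 0
G(21) = mex{0,0} = 1
G(22) = mex{1,1} = 0
G(23) = mex{0,0} = 1
G(24) = mex{1,1} = 0
G(25) = mex{0,0} = 1
G(26) = mex{1,1} = 0
G_A(26) = 0.
Heap B, S = {1, 6, 7, 8, 9}:
G(0) = 0
G(1) = mex{0} = 1
G(2) = mex{1} = 0
G(3) = mex{0} = 1
G(4) = mex{1} = 0
G(5) = mex{0} = 1
G(6) = mex{1,0} = 2
G(7) = mex{2,1,0} = 3
G(8) = mex{3,0,1,0} = 2
G(9) = mex{2,1,0,1,0} = 3
G(10) = mex{3,0,1,0,1} = 2
G(11) = mex{2,1,0,1,0} = 3
G(12) = mex{3,2,1,0,1} = 4
G(13) = mex{4,3,2,1,0} = 5
G(14) = mex{5,2,3,2,1} = 0
G(15) = mex{0,3,2,3,2} = 1
G(16) = mex{1,2,3,2,3} = 0
G(17) = mex{0,3,2,3,2} = 1
G(18) = mex{1,4,3,2,3} = 0
G(19) = mex{0,5,4,3,2} = 1
G_B(19) = 1.
Combined Grundy value = 0 ⊕ 1 = 1.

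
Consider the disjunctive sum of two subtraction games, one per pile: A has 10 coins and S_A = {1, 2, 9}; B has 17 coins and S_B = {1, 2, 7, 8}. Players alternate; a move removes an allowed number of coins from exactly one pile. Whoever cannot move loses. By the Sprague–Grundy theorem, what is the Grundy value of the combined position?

2

Pile A, S = {1, 2, 9}:
G(0) = 0
G(1) = mex{0} = 1
G(2) = mex{1,0} = 2
G(3) = mex{2,1} = 0
G(4) = mex{0,2} = 1
G(5) = mex{1,0} = 2
G(6) = mex{2,1} = 0
G(7) = mex{0,2} = 1
G(8) = mex{1,0} = 2
G(9) = mex{2,1,0} = 3
G(10) = mex{3,2,1} = 0
G_A(10) = 0.
Pile B, S = {1, 2, 7, 8}:
n :  0  1  2  3  4  5  6  7  8  9 10 11 12 13 14 15 16 17
G :  0  1  2  0  1  2  0  1  2  0  1  2  0  1  2  0  1  2
G_B(17) = 2.
Combined Grundy value = 0 ⊕ 2 = 2.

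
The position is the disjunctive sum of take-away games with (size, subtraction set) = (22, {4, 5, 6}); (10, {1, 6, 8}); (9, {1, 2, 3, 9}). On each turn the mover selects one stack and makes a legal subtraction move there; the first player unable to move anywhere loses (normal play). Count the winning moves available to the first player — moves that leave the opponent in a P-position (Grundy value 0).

Stack A, S = {4, 5, 6}:
n :  0  1  2  3  4  5  6  7  8  9 10 11 12 13 14 15 16 17 18 19 20 21 22
G :  0  0  0  0  1  1  1  1  2  2  0  0  0  0  1  1  1  1  2  2  0  0  0
G_A(22) = 0.
Stack B, S = {1, 6, 8}:
G(0) = 0
G(1) = mex{0} = 1
G(2) = mex{1} = 0
G(3) = mex{0} = 1
G(4) = mex{1} = 0
G(5) = mex{0} = 1
G(6) = mex{1,0} = 2
G(7) = mex{2,1} = 0
G(8) = mex{0,0,0} = 1
G(9) = mex{1,1,1} = 0
G(10) = mex{0,0,0} = 1
G_B(10) = 1.
Stack C, S = {1, 2, 3, 9}:
G(0) = 0
G(1) = mex{0} = 1
G(2) = mex{1,0} = 2
G(3) = mex{2,1,0} = 3
G(4) = mex{3,2,1} = 0
G(5) = mex{0,3,2} = 1
G(6) = mex{1,0,3} = 2
G(7) = mex{2,1,0} = 3
G(8) = mex{3,2,1} = 0
G(9) = mex{0,3,2,0} = 1
G_C(9) = 1.
Combined Grundy value = 0 ⊕ 1 ⊕ 1 = 0.
A winning move leaves total XOR = 0, i.e. changes one component's Grundy value g to g ⊕ X where X is the current total.
Stack A: target g' = 0⊕0 = 0, but every legal move changes the Grundy value (mex property), so 0 moves.
Stack B: target g' = 1⊕0 = 1, but every legal move changes the Grundy value (mex property), so 0 moves.
Stack C: target g' = 1⊕0 = 1, but every legal move changes the Grundy value (mex property), so 0 moves.

0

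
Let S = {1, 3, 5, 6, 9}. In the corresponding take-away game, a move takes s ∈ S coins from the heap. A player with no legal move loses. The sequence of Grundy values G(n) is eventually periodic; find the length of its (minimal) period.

12

G(0) = 0
G(1) = mex{0} = 1
G(2) = mex{1} = 0
G(3) = mex{0,0} = 1
G(4) = mex{1,1} = 0
G(5) = mex{0,0,0} = 1
G(6) = mex{1,1,1,0} = 2
G(7) = mex{2,0,0,1} = 3
G(8) = mex{3,1,1,0} = 2
G(9) = mex{2,2,0,1,0} = 3
G(10) = mex{3,3,1,0,1} = 2
G(11) = mex{2,2,2,1,0} = 3
G(12) = mex{3,3,3,2,1} = 0
G(13) = mex{0,2,2,3,0} = 1
G(14) = mex{1,3,3,2,1} = 0
G(15) = mex{0,0,2,3,2} = 1
G(16) = mex{1,1,3,2,3} = 0
G(17) = mex{0,0,0,3,2} = 1
G(18) = mex{1,1,1,0,3} = 2
G(19) = mex{2,0,0,1,2} = 3
G(20) = mex{3,1,1,0,3} = 2
G(21) = mex{2,2,0,1,0} = 3
G(22) = mex{3,3,1,0,1} = 2
G(23) = mex{2,2,2,1,0} = 3
G(24) = mex{3,3,3,2,1} = 0
G(25) = mex{0,2,2,3,0} = 1
G(n+12) = G(n) holds for n = 0,…,8 (a full window of length max(S) = 9), so the sequence is purely periodic with period 12.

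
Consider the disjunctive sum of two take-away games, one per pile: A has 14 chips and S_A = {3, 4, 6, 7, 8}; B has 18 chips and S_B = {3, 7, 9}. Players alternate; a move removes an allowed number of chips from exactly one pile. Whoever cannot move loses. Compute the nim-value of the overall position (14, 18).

1

Pile A, S = {3, 4, 6, 7, 8}:
G(0) = 0
G(1) = mex{} = 0
G(2) = mex{} = 0
G(3) = mex{0} = 1
G(4) = mex{0,0} = 1
G(5) = mex{0,0} = 1
G(6) = mex{1,0,0} = 2
G(7) = mex{1,1,0,0} = 2
G(8) = mex{1,1,0,0,0} = 2
G(9) = mex{2,1,1,0,0} = 3
G(10) = mex{2,2,1,1,0} = 3
G(11) = mex{2,2,1,1,1} = 0
G(12) = mex{3,2,2,1,1} = 0
G(13) = mex{3,3,2,2,1} = 0
G(14) = mex{0,3,2,2,2} = 1
G_A(14) = 1.
Pile B, S = {3, 7, 9}:
n :  0  1  2  3  4  5  6  7  8  9 10 11 12 13 14 15 16 17 18
G :  0  0  0  1  1  1  0  2  2  1  3  3  0  2  0  1  0  1  0
G_B(18) = 0.
Combined Grundy value = 1 ⊕ 0 = 1.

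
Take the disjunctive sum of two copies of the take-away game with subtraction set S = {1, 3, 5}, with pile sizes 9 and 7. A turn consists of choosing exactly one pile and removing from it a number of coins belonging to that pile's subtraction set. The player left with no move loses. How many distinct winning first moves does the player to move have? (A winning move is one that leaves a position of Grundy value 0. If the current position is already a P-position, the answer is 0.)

0

All piles use S = {1, 3, 5}:
G(0) = 0
G(1) = mex{0} = 1
G(2) = mex{1} = 0
G(3) = mex{0,0} = 1
G(4) = mex{1,1} = 0
G(5) = mex{0,0,0} = 1
G(6) = mex{1,1,1} = 0
G(7) = mex{0,0,0} = 1
G(8) = mex{1,1,1} = 0
G(9) = mex{0,0,0} = 1
Pile A: G(9) = 1.
Pile B: G(7) = 1.
Combined Grundy value = 1 ⊕ 1 = 0.
A winning move leaves total XOR = 0, i.e. changes one component's Grundy value g to g ⊕ X where X is the current total.
Pile A: target g' = 1⊕0 = 1, but every legal move changes the Grundy value (mex property), so 0 moves.
Pile B: target g' = 1⊕0 = 1, but every legal move changes the Grundy value (mex property), so 0 moves.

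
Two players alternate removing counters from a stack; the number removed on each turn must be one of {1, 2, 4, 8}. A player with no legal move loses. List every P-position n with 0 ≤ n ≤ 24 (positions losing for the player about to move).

G(0) = 0
G(1) = mex{0} = 1
G(2) = mex{1,0} = 2
G(3) = mex{2,1} = 0
G(4) = mex{0,2,0} = 1
G(5) = mex{1,0,1} = 2
G(6) = mex{2,1,2} = 0
G(7) = mex{0,2,0} = 1
G(8) = mex{1,0,1,0} = 2
G(9) = mex{2,1,2,1} = 0
G(10) = mex{0,2,0,2} = 1
G(11) = mex{1,0,1,0} = 2
G(12) = mex{2,1,2,1} = 0
G(13) = mex{0,2,0,2} = 1
G(14) = mex{1,0,1,0} = 2
G(15) = mex{2,1,2,1} = 0
G(16) = mex{0,2,0,2} = 1
G(17) = mex{1,0,1,0} = 2
G(18) = mex{2,1,2,1} = 0
G(19) = mex{0,2,0,2} = 1
G(20) = mex{1,0,1,0} = 2
G(21) = mex{2,1,2,1} = 0
G(22) = mex{0,2,0,2} = 1
G(23) = mex{1,0,1,0} = 2
G(24) = mex{2,1,2,1} = 0
P-positions are exactly the n with G(n) = 0.

0, 3, 6, 9, 12, 15, 18, 21, 24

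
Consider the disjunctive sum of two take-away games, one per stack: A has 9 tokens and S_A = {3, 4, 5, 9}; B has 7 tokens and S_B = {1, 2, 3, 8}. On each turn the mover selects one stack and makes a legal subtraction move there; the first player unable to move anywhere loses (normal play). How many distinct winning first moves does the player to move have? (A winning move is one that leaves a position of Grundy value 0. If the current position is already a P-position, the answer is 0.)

0

Stack A, S = {3, 4, 5, 9}:
G(0) = 0
G(1) = mex{} = 0
G(2) = mex{} = 0
G(3) = mex{0} = 1
G(4) = mex{0,0} = 1
G(5) = mex{0,0,0} = 1
G(6) = mex{1,0,0} = 2
G(7) = mex{1,1,0} = 2
G(8) = mex{1,1,1} = 0
G(9) = mex{2,1,1,0} = 3
G_A(9) = 3.
Stack B, S = {1, 2, 3, 8}:
n : 0 1 2 3 4 5 6 7
G : 0 1 2 3 0 1 2 3
G_B(7) = 3.
Combined Grundy value = 3 ⊕ 3 = 0.
A winning move leaves total XOR = 0, i.e. changes one component's Grundy value g to g ⊕ X where X is the current total.
Stack A: target g' = 3⊕0 = 3, but every legal move changes the Grundy value (mex property), so 0 moves.
Stack B: target g' = 3⊕0 = 3, but every legal move changes the Grundy value (mex property), so 0 moves.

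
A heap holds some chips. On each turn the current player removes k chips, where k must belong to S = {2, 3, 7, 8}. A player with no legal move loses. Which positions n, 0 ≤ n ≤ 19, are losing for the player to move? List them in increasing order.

n :  0  1  2  3  4  5  6  7  8  9 10 11 12 13 14 15 16 17 18 19
G :  0  0  1  1  2  0  0  1  1  2  0  0  1  1  2  0  0  1  1  2
P-positions are exactly the n with G(n) = 0.

0, 1, 5, 6, 10, 11, 15, 16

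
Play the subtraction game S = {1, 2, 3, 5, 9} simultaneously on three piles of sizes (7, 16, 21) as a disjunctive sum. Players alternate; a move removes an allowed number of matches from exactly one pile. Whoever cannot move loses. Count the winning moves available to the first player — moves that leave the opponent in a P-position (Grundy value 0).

All piles use S = {1, 2, 3, 5, 9}:
G(0) = 0
G(1) = mex{0} = 1
G(2) = mex{1,0} = 2
G(3) = mex{2,1,0} = 3
G(4) = mex{3,2,1} = 0
G(5) = mex{0,3,2,0} = 1
G(6) = mex{1,0,3,1} = 2
G(7) = mex{2,1,0,2} = 3
G(8) = mex{3,2,1,3} = 0
G(9) = mex{0,3,2,0,0} = 1
G(10) = mex{1,0,3,1,1} = 2
G(11) = mex{2,1,0,2,2} = 3
G(12) = mex{3,2,1,3,3} = 0
G(13) = mex{0,3,2,0,0} = 1
G(14) = mex{1,0,3,1,1} = 2
G(15) = mex{2,1,0,2,2} = 3
G(16) = mex{3,2,1,3,3} = 0
G(17) = mex{0,3,2,0,0} = 1
G(18) = mex{1,0,3,1,1} = 2
G(19) = mex{2,1,0,2,2} = 3
G(20) = mex{3,2,1,3,3} = 0
G(21) = mex{0,3,2,0,0} = 1
Pile A: G(7) = 3.
Pile B: G(16) = 0.
Pile C: G(21) = 1.
Combined Grundy value = 3 ⊕ 0 ⊕ 1 = 2.
A winning move leaves total XOR = 0, i.e. changes one component's Grundy value g to g ⊕ X where X is the current total.
Pile A: need g' = 3⊕2 = 1. Options: 7−1→G=2, 7−2→G=1, 7−3→G=0, 7−5→G=2. Hits: 1.
Pile B: need g' = 0⊕2 = 2. Options: 16−1→G=3, 16−2→G=2, 16−3→G=1, 16−5→G=3, 16−9→G=3. Hits: 1.
Pile C: need g' = 1⊕2 = 3. Options: 21−1→G=0, 21−2→G=3, 21−3→G=2, 21−5→G=0, 21−9→G=0. Hits: 1.

3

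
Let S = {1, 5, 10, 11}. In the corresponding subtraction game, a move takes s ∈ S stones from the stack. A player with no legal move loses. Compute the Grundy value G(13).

3

n :  0  1  2  3  4  5  6  7  8  9 10 11 12 13
G :  0  1  0  1  0  1  0  1  0  1  2  3  2  3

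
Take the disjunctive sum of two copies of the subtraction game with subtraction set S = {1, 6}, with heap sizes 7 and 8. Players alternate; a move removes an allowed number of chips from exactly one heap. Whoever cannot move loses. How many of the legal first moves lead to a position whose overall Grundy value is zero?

All heaps use S = {1, 6}:
n : 0 1 2 3 4 5 6 7 8
G : 0 1 0 1 0 1 2 0 1
Heap A: G(7) = 0.
Heap B: G(8) = 1.
Combined Grundy value = 0 ⊕ 1 = 1.
A winning move leaves total XOR = 0, i.e. changes one component's Grundy value g to g ⊕ X where X is the current total.
Heap A: need g' = 0⊕1 = 1. Options: 7−1→G=2, 7−6→G=1. Hits: 1.
Heap B: need g' = 1⊕1 = 0. Options: 8−1→G=0, 8−6→G=0. Hits: 2.

3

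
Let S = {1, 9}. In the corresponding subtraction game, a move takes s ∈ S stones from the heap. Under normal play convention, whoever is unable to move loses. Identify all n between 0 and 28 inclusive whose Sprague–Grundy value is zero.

0, 2, 4, 6, 8, 10, 12, 14, 16, 18, 20, 22, 24, 26, 28

G(0) = 0
G(1) = mex{0} = 1
G(2) = mex{1} = 0
G(3) = mex{0} = 1
G(4) = mex{1} = 0
G(5) = mex{0} = 1
G(6) = mex{1} = 0
G(7) = mex{0} = 1
G(8) = mex{1} = 0
G(9) = mex{0,0} = 1
G(10) = mex{1,1} = 0
G(11) = mex{0,0} = 1
G(12) = mex{1,1} = 0
G(13) = mex{0,0} = 1
G(14) = mex{1,1} = 0
G(15) = mex{0,0} = 1
G(16) = mex{1,1} = 0
G(17) = mex{0,0} = 1
G(18) = mex{1,1} = 0
G(19) = mex{0,0} = 1
G(20) = mex{1,1} = 0
G(21) = mex{0,0} = 1
G(22) = mex{1,1} = 0
G(23) = mex{0,0} = 1
G(24) = mex{1,1} = 0
G(25) = mex{0,0} = 1
G(26) = mex{1,1} = 0
G(27) = mex{0,0} = 1
G(28) = mex{1,1} = 0
P-positions are exactly the n with G(n) = 0.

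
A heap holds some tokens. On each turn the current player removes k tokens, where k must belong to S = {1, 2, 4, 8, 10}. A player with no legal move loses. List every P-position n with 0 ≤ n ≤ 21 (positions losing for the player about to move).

0, 3, 6, 9, 12, 15, 18, 21

G(0) = 0
G(1) = mex{0} = 1
G(2) = mex{1,0} = 2
G(3) = mex{2,1} = 0
G(4) = mex{0,2,0} = 1
G(5) = mex{1,0,1} = 2
G(6) = mex{2,1,2} = 0
G(7) = mex{0,2,0} = 1
G(8) = mex{1,0,1,0} = 2
G(9) = mex{2,1,2,1} = 0
G(10) = mex{0,2,0,2,0} = 1
G(11) = mex{1,0,1,0,1} = 2
G(12) = mex{2,1,2,1,2} = 0
G(13) = mex{0,2,0,2,0} = 1
G(14) = mex{1,0,1,0,1} = 2
G(15) = mex{2,1,2,1,2} = 0
G(16) = mex{0,2,0,2,0} = 1
G(17) = mex{1,0,1,0,1} = 2
G(18) = mex{2,1,2,1,2} = 0
G(19) = mex{0,2,0,2,0} = 1
G(20) = mex{1,0,1,0,1} = 2
G(21) = mex{2,1,2,1,2} = 0
P-positions are exactly the n with G(n) = 0.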